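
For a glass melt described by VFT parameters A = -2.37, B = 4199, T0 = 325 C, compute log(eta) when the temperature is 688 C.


VFT equation: log(eta) = A + B / (T - T0)
  T - T0 = 688 - 325 = 363
  B / (T - T0) = 4199 / 363 = 11.567
  log(eta) = -2.37 + 11.567 = 9.197

9.197


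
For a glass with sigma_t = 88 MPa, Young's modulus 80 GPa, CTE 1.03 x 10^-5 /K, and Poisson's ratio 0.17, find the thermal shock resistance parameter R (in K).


Thermal shock resistance: R = sigma * (1 - nu) / (E * alpha)
  Numerator = 88 * (1 - 0.17) = 73.04
  Denominator = 80 * 1000 * (1.03 x 10^-5) = 0.824
  R = 73.04 / 0.824 = 88.6 K

88.6 K


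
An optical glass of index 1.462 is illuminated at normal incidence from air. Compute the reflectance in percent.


Fresnel reflectance at normal incidence:
  R = ((n - 1)/(n + 1))^2
  (n - 1)/(n + 1) = (1.462 - 1)/(1.462 + 1) = 0.187652
  R = 0.187652^2 = 0.0352133
  R(%) = 0.0352133 * 100 = 3.521%

3.521%


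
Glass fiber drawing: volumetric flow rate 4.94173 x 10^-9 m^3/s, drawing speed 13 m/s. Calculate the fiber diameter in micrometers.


Cross-sectional area from continuity:
  A = Q / v = 4.94173 x 10^-9 / 13 = 3.801331 x 10^-10 m^2
Diameter from circular cross-section:
  d = sqrt(4A / pi) * 10^6 (m -> um)
  d = sqrt(4 * 3.801331 x 10^-10 / pi) * 10^6 = 22.0 um

22.0 um


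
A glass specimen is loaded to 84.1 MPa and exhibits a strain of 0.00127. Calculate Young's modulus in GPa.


Young's modulus: E = stress / strain
  E = 84.1 MPa / 0.00127 = 66220.47 MPa
Convert to GPa: 66220.47 / 1000 = 66.22 GPa

66.22 GPa


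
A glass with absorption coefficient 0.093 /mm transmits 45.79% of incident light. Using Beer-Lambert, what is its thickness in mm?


Rearrange T = exp(-alpha * thickness):
  thickness = -ln(T) / alpha
  T = 45.79/100 = 0.4579
  ln(T) = -0.7811
  -ln(T) = 0.7811
  thickness = 0.7811 / 0.093 = 8.4 mm

8.4 mm


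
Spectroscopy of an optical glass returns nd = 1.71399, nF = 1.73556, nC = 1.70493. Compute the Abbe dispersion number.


Abbe number formula: Vd = (nd - 1) / (nF - nC)
  nd - 1 = 1.71399 - 1 = 0.71399
  nF - nC = 1.73556 - 1.70493 = 0.03063
  Vd = 0.71399 / 0.03063 = 23.31

23.31


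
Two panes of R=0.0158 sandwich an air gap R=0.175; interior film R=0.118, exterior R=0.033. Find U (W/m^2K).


Total thermal resistance (series):
  R_total = R_in + R_glass + R_air + R_glass + R_out
  R_total = 0.118 + 0.0158 + 0.175 + 0.0158 + 0.033 = 0.3576 m^2K/W
U-value = 1 / R_total = 1 / 0.3576 = 2.796 W/m^2K

2.796 W/m^2K


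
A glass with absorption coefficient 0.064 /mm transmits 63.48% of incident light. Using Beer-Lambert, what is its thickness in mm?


Rearrange T = exp(-alpha * thickness):
  thickness = -ln(T) / alpha
  T = 63.48/100 = 0.6348
  ln(T) = -0.45445
  -ln(T) = 0.45445
  thickness = 0.45445 / 0.064 = 7.1 mm

7.1 mm


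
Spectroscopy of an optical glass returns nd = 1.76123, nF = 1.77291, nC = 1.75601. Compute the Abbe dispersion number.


Abbe number formula: Vd = (nd - 1) / (nF - nC)
  nd - 1 = 1.76123 - 1 = 0.76123
  nF - nC = 1.77291 - 1.75601 = 0.0169
  Vd = 0.76123 / 0.0169 = 45.04

45.04


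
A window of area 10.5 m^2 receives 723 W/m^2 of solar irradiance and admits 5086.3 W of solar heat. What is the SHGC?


Rearrange Q = Area * SHGC * Irradiance:
  SHGC = Q / (Area * Irradiance)
  SHGC = 5086.3 / (10.5 * 723) = 0.67

0.67


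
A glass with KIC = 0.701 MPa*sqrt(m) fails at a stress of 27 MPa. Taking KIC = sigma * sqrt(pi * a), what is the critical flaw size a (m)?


Rearrange KIC = sigma * sqrt(pi * a):
  sqrt(pi * a) = KIC / sigma
  sqrt(pi * a) = 0.701 / 27 = 0.025963
  a = (KIC / sigma)^2 / pi
  a = 0.025963^2 / pi = 0.0002146 m

0.0002146 m


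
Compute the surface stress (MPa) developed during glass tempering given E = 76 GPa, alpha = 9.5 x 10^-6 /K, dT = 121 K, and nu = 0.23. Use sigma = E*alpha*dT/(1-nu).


Tempering stress: sigma = E * alpha * dT / (1 - nu)
  E (MPa) = 76 * 1000 = 76000
  Numerator = 76000 * (9.5 x 10^-6) * 121 = 87.362
  Denominator = 1 - 0.23 = 0.77
  sigma = 87.362 / 0.77 = 113.5 MPa

113.5 MPa


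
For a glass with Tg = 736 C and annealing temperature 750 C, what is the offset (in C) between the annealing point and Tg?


Offset = T_anneal - Tg:
  offset = 750 - 736 = 14 C

14 C


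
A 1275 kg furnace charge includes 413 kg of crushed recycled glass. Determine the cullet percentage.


Cullet ratio = (cullet mass / total batch mass) * 100
  Ratio = 413 / 1275 * 100 = 32.39%

32.39%


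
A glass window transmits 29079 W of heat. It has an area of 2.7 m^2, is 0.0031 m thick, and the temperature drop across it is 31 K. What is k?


Fourier's law rearranged: k = Q * t / (A * dT)
  Numerator = 29079 * 0.0031 = 90.1449
  Denominator = 2.7 * 31 = 83.7
  k = 90.1449 / 83.7 = 1.077 W/mK

1.077 W/mK


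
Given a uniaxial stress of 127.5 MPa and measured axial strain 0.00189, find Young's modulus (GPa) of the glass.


Young's modulus: E = stress / strain
  E = 127.5 MPa / 0.00189 = 67460.32 MPa
Convert to GPa: 67460.32 / 1000 = 67.46 GPa

67.46 GPa


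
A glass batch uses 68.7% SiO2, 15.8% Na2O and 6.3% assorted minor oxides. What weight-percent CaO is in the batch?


Pieces sum to 100%:
  CaO = 100 - (SiO2 + Na2O + others)
  CaO = 100 - (68.7 + 15.8 + 6.3) = 9.2%

9.2%


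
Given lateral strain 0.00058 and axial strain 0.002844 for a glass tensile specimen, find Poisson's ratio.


Poisson's ratio: nu = lateral strain / axial strain
  nu = 0.00058 / 0.002844 = 0.2039

0.2039


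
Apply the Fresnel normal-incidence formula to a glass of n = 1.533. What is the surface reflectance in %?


Fresnel reflectance at normal incidence:
  R = ((n - 1)/(n + 1))^2
  (n - 1)/(n + 1) = (1.533 - 1)/(1.533 + 1) = 0.210422
  R = 0.210422^2 = 0.0442774
  R(%) = 0.0442774 * 100 = 4.428%

4.428%


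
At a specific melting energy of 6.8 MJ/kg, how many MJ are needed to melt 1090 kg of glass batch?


Total energy = mass * specific energy
  E = 1090 * 6.8 = 7412 MJ

7412 MJ


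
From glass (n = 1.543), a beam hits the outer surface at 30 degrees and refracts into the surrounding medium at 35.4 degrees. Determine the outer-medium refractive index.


Apply Snell's law: n1 * sin(theta1) = n2 * sin(theta2)
  n2 = n1 * sin(theta1) / sin(theta2)
  sin(30) = 0.5
  sin(35.4) = 0.579281
  n2 = 1.543 * 0.5 / 0.579281 = 1.3318

1.3318


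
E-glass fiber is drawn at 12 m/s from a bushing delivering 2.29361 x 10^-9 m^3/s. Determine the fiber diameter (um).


Cross-sectional area from continuity:
  A = Q / v = 2.29361 x 10^-9 / 12 = 1.911342 x 10^-10 m^2
Diameter from circular cross-section:
  d = sqrt(4A / pi) * 10^6 (m -> um)
  d = sqrt(4 * 1.911342 x 10^-10 / pi) * 10^6 = 15.6 um

15.6 um


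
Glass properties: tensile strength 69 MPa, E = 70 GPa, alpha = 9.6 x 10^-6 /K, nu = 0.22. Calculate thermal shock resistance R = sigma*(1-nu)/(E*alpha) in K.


Thermal shock resistance: R = sigma * (1 - nu) / (E * alpha)
  Numerator = 69 * (1 - 0.22) = 53.82
  Denominator = 70 * 1000 * (9.6 x 10^-6) = 0.672
  R = 53.82 / 0.672 = 80.1 K

80.1 K


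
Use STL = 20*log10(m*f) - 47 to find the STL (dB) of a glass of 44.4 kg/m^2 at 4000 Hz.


Mass law: STL = 20 * log10(m * f) - 47
  m * f = 44.4 * 4000 = 177600
  log10(177600) = 5.24944
  STL = 20 * 5.24944 - 47 = 104.9888 - 47 = 58.0 dB

58.0 dB


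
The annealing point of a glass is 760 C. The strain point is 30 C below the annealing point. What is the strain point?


Strain point = annealing point - difference:
  T_strain = 760 - 30 = 730 C

730 C


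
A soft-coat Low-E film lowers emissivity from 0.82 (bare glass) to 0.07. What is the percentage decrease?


Percentage reduction = (1 - coated/uncoated) * 100
  Ratio = 0.07 / 0.82 = 0.0854
  Reduction = (1 - 0.0854) * 100 = 91.5%

91.5%


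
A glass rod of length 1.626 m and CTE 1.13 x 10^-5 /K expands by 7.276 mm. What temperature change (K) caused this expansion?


Rearrange dL = alpha * L0 * dT for dT:
  dT = dL / (alpha * L0)
  dL (m) = 7.276 / 1000 = 0.007276
  dT = 0.007276 / ((1.13 x 10^-5) * 1.626) = 396.0 K

396.0 K


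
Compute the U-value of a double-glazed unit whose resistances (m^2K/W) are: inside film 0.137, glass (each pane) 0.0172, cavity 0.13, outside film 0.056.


Total thermal resistance (series):
  R_total = R_in + R_glass + R_air + R_glass + R_out
  R_total = 0.137 + 0.0172 + 0.13 + 0.0172 + 0.056 = 0.3574 m^2K/W
U-value = 1 / R_total = 1 / 0.3574 = 2.798 W/m^2K

2.798 W/m^2K


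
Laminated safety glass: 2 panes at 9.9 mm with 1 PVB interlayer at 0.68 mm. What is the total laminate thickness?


Total thickness = glass contribution + PVB contribution
  Glass: 2 * 9.9 = 19.8 mm
  PVB: 1 * 0.68 = 0.68 mm
  Total = 19.8 + 0.68 = 20.48 mm

20.48 mm


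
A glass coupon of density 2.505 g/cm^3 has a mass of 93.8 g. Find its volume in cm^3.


Rearrange rho = m / V:
  V = m / rho
  V = 93.8 / 2.505 = 37.445 cm^3

37.445 cm^3


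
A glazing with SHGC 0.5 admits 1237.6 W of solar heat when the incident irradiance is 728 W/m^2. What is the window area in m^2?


Rearrange Q = Area * SHGC * Irradiance:
  Area = Q / (SHGC * Irradiance)
  Area = 1237.6 / (0.5 * 728) = 3.4 m^2

3.4 m^2


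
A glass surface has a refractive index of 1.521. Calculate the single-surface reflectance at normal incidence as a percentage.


Fresnel reflectance at normal incidence:
  R = ((n - 1)/(n + 1))^2
  (n - 1)/(n + 1) = (1.521 - 1)/(1.521 + 1) = 0.206664
  R = 0.206664^2 = 0.04271
  R(%) = 0.04271 * 100 = 4.271%

4.271%


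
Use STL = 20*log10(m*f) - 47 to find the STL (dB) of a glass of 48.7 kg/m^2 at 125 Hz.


Mass law: STL = 20 * log10(m * f) - 47
  m * f = 48.7 * 125 = 6087.5
  log10(6087.5) = 3.78444
  STL = 20 * 3.78444 - 47 = 75.6888 - 47 = 28.7 dB

28.7 dB


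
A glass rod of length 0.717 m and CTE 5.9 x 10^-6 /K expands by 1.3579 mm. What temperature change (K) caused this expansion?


Rearrange dL = alpha * L0 * dT for dT:
  dT = dL / (alpha * L0)
  dL (m) = 1.3579 / 1000 = 0.0013579
  dT = 0.0013579 / ((5.9 x 10^-6) * 0.717) = 321.0 K

321.0 K


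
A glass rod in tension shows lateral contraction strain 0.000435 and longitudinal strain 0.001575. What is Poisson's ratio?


Poisson's ratio: nu = lateral strain / axial strain
  nu = 0.000435 / 0.001575 = 0.2762

0.2762


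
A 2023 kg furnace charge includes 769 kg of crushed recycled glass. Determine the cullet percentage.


Cullet ratio = (cullet mass / total batch mass) * 100
  Ratio = 769 / 2023 * 100 = 38.01%

38.01%


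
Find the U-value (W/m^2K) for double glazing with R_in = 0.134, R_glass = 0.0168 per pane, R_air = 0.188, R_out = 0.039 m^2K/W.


Total thermal resistance (series):
  R_total = R_in + R_glass + R_air + R_glass + R_out
  R_total = 0.134 + 0.0168 + 0.188 + 0.0168 + 0.039 = 0.3946 m^2K/W
U-value = 1 / R_total = 1 / 0.3946 = 2.534 W/m^2K

2.534 W/m^2K


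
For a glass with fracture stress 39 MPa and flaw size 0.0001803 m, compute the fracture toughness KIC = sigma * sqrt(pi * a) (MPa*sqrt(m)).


Fracture toughness: KIC = sigma * sqrt(pi * a)
  pi * a = pi * 0.0001803 = 0.000566429
  sqrt(pi * a) = 0.0238
  KIC = 39 * 0.0238 = 0.928 MPa*sqrt(m)

0.928 MPa*sqrt(m)


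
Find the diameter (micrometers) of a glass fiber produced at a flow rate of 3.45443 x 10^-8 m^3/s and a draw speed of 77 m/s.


Cross-sectional area from continuity:
  A = Q / v = 3.45443 x 10^-8 / 77 = 4.486273 x 10^-10 m^2
Diameter from circular cross-section:
  d = sqrt(4A / pi) * 10^6 (m -> um)
  d = sqrt(4 * 4.486273 x 10^-10 / pi) * 10^6 = 23.9 um

23.9 um


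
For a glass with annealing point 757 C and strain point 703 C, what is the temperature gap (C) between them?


Gap = T_anneal - T_strain:
  gap = 757 - 703 = 54 C

54 C


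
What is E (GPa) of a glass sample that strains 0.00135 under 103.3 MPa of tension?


Young's modulus: E = stress / strain
  E = 103.3 MPa / 0.00135 = 76518.52 MPa
Convert to GPa: 76518.52 / 1000 = 76.52 GPa

76.52 GPa


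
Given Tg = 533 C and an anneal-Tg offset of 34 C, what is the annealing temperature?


The annealing temperature is Tg plus the offset:
  T_anneal = 533 + 34 = 567 C

567 C


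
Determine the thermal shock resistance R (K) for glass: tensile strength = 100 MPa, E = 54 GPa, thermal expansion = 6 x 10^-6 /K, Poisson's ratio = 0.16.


Thermal shock resistance: R = sigma * (1 - nu) / (E * alpha)
  Numerator = 100 * (1 - 0.16) = 84.0
  Denominator = 54 * 1000 * (6 x 10^-6) = 0.324
  R = 84.0 / 0.324 = 259.3 K

259.3 K


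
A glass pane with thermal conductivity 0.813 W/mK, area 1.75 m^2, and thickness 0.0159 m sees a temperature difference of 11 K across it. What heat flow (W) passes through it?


Fourier's law: Q = k * A * dT / t
  Q = 0.813 * 1.75 * 11 / 0.0159
  Q = 15.65025 / 0.0159 = 984.3 W

984.3 W


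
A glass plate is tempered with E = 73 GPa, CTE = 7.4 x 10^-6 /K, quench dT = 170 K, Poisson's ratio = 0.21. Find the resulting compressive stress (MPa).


Tempering stress: sigma = E * alpha * dT / (1 - nu)
  E (MPa) = 73 * 1000 = 73000
  Numerator = 73000 * (7.4 x 10^-6) * 170 = 91.834
  Denominator = 1 - 0.21 = 0.79
  sigma = 91.834 / 0.79 = 116.2 MPa

116.2 MPa


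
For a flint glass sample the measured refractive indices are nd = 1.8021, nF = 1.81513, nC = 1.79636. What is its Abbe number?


Abbe number formula: Vd = (nd - 1) / (nF - nC)
  nd - 1 = 1.8021 - 1 = 0.8021
  nF - nC = 1.81513 - 1.79636 = 0.01877
  Vd = 0.8021 / 0.01877 = 42.73

42.73


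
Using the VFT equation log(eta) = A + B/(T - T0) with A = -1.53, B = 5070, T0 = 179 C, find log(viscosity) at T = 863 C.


VFT equation: log(eta) = A + B / (T - T0)
  T - T0 = 863 - 179 = 684
  B / (T - T0) = 5070 / 684 = 7.412
  log(eta) = -1.53 + 7.412 = 5.882

5.882


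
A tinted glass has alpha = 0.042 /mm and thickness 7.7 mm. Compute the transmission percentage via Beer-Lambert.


Beer-Lambert law: T = exp(-alpha * thickness)
  exponent = -0.042 * 7.7 = -0.3234
  T = exp(-0.3234) = 0.7237
  Percentage = 0.7237 * 100 = 72.37%

72.37%


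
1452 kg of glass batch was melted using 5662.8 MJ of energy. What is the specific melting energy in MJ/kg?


Rearrange E = m * s for s:
  s = E / m
  s = 5662.8 / 1452 = 3.9 MJ/kg

3.9 MJ/kg


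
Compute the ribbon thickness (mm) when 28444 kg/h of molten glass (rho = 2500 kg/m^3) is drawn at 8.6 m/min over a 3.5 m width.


Ribbon cross-section from mass balance:
  Volume rate = throughput / density = 28444 / 2500 = 11.3776 m^3/h
  thickness = volume rate / (speed * 60 * width), i.e.
  thickness = throughput / (60 * speed * width * density) * 1000
  thickness = 28444 / (60 * 8.6 * 3.5 * 2500) * 1000 = 6.3 mm

6.3 mm


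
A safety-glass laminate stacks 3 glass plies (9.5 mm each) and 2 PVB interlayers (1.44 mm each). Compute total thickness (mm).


Total thickness = glass contribution + PVB contribution
  Glass: 3 * 9.5 = 28.5 mm
  PVB: 2 * 1.44 = 2.88 mm
  Total = 28.5 + 2.88 = 31.38 mm

31.38 mm


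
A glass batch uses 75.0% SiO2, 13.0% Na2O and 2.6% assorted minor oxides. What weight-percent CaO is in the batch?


Pieces sum to 100%:
  CaO = 100 - (SiO2 + Na2O + others)
  CaO = 100 - (75.0 + 13.0 + 2.6) = 9.4%

9.4%


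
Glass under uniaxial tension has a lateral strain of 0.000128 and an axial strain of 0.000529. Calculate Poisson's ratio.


Poisson's ratio: nu = lateral strain / axial strain
  nu = 0.000128 / 0.000529 = 0.242

0.242


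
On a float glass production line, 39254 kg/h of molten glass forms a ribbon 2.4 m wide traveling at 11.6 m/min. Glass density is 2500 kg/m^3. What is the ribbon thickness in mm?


Ribbon cross-section from mass balance:
  Volume rate = throughput / density = 39254 / 2500 = 15.7016 m^3/h
  thickness = volume rate / (speed * 60 * width), i.e.
  thickness = throughput / (60 * speed * width * density) * 1000
  thickness = 39254 / (60 * 11.6 * 2.4 * 2500) * 1000 = 9.4 mm

9.4 mm


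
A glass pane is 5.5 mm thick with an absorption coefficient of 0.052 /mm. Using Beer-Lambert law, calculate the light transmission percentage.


Beer-Lambert law: T = exp(-alpha * thickness)
  exponent = -0.052 * 5.5 = -0.286
  T = exp(-0.286) = 0.7513
  Percentage = 0.7513 * 100 = 75.13%

75.13%


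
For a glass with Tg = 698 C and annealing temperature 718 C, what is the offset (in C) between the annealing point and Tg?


Offset = T_anneal - Tg:
  offset = 718 - 698 = 20 C

20 C


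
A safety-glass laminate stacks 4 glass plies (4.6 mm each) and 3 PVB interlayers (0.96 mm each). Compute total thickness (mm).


Total thickness = glass contribution + PVB contribution
  Glass: 4 * 4.6 = 18.4 mm
  PVB: 3 * 0.96 = 2.88 mm
  Total = 18.4 + 2.88 = 21.28 mm

21.28 mm


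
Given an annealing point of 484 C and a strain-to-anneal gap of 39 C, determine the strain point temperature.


Strain point = annealing point - difference:
  T_strain = 484 - 39 = 445 C

445 C


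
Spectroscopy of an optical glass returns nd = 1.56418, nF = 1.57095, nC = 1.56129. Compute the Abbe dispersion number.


Abbe number formula: Vd = (nd - 1) / (nF - nC)
  nd - 1 = 1.56418 - 1 = 0.56418
  nF - nC = 1.57095 - 1.56129 = 0.00966
  Vd = 0.56418 / 0.00966 = 58.4

58.4


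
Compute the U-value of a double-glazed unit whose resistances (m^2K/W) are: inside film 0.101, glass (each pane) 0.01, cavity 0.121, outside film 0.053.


Total thermal resistance (series):
  R_total = R_in + R_glass + R_air + R_glass + R_out
  R_total = 0.101 + 0.01 + 0.121 + 0.01 + 0.053 = 0.295 m^2K/W
U-value = 1 / R_total = 1 / 0.295 = 3.39 W/m^2K

3.39 W/m^2K


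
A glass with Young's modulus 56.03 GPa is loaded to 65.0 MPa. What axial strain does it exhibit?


Rearrange E = sigma / epsilon:
  epsilon = sigma / E
  E (MPa) = 56.03 * 1000 = 56030
  epsilon = 65.0 / 56030 = 0.00116

0.00116


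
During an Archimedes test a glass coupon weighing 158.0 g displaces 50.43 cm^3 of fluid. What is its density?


Use the definition of density:
  rho = mass / volume
  rho = 158.0 / 50.43 = 3.133 g/cm^3

3.133 g/cm^3


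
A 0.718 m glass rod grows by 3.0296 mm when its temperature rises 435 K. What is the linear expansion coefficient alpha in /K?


Rearrange dL = alpha * L0 * dT for alpha:
  alpha = dL / (L0 * dT)
  alpha = (3.0296 / 1000) / (0.718 * 435) = 0.0000097 /K = 9.7 x 10^-6 /K

9.7 x 10^-6 /K


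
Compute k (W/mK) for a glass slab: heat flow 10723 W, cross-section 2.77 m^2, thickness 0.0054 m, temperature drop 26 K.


Fourier's law rearranged: k = Q * t / (A * dT)
  Numerator = 10723 * 0.0054 = 57.9042
  Denominator = 2.77 * 26 = 72.02
  k = 57.9042 / 72.02 = 0.804 W/mK

0.804 W/mK


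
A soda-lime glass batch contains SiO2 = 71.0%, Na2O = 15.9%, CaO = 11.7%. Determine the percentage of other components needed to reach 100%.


Sum the three major oxides:
  SiO2 + Na2O + CaO = 71.0 + 15.9 + 11.7 = 98.6%
Subtract from 100%:
  Others = 100 - 98.6 = 1.4%

1.4%


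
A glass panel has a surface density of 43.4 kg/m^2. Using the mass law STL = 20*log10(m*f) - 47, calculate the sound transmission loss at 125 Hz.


Mass law: STL = 20 * log10(m * f) - 47
  m * f = 43.4 * 125 = 5425
  log10(5425) = 3.7344
  STL = 20 * 3.7344 - 47 = 74.688 - 47 = 27.7 dB

27.7 dB


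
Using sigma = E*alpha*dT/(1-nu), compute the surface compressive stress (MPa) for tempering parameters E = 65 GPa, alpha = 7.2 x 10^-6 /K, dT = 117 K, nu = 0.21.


Tempering stress: sigma = E * alpha * dT / (1 - nu)
  E (MPa) = 65 * 1000 = 65000
  Numerator = 65000 * (7.2 x 10^-6) * 117 = 54.756
  Denominator = 1 - 0.21 = 0.79
  sigma = 54.756 / 0.79 = 69.3 MPa

69.3 MPa


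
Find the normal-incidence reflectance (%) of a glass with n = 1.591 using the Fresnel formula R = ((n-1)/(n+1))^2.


Fresnel reflectance at normal incidence:
  R = ((n - 1)/(n + 1))^2
  (n - 1)/(n + 1) = (1.591 - 1)/(1.591 + 1) = 0.228097
  R = 0.228097^2 = 0.0520282
  R(%) = 0.0520282 * 100 = 5.203%

5.203%


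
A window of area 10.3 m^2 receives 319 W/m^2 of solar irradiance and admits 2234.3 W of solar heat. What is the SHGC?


Rearrange Q = Area * SHGC * Irradiance:
  SHGC = Q / (Area * Irradiance)
  SHGC = 2234.3 / (10.3 * 319) = 0.68

0.68


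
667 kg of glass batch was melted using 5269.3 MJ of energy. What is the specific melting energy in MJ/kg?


Rearrange E = m * s for s:
  s = E / m
  s = 5269.3 / 667 = 7.9 MJ/kg

7.9 MJ/kg


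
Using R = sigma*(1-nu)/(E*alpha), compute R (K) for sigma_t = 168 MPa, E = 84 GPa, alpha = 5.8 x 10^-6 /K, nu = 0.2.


Thermal shock resistance: R = sigma * (1 - nu) / (E * alpha)
  Numerator = 168 * (1 - 0.2) = 134.4
  Denominator = 84 * 1000 * (5.8 x 10^-6) = 0.4872
  R = 134.4 / 0.4872 = 275.9 K

275.9 K


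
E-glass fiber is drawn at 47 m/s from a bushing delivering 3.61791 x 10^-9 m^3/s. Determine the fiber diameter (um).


Cross-sectional area from continuity:
  A = Q / v = 3.61791 x 10^-9 / 47 = 7.697681 x 10^-11 m^2
Diameter from circular cross-section:
  d = sqrt(4A / pi) * 10^6 (m -> um)
  d = sqrt(4 * 7.697681 x 10^-11 / pi) * 10^6 = 9.9 um

9.9 um


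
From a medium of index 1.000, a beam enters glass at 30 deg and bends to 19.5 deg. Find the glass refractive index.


Apply Snell's law: n1 * sin(theta1) = n2 * sin(theta2)
  n2 = n1 * sin(theta1) / sin(theta2)
  sin(30) = 0.5
  sin(19.5) = 0.333807
  n2 = 1.000 * 0.5 / 0.333807 = 1.4979

1.4979


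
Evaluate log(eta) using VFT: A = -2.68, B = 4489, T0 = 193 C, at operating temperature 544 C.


VFT equation: log(eta) = A + B / (T - T0)
  T - T0 = 544 - 193 = 351
  B / (T - T0) = 4489 / 351 = 12.789
  log(eta) = -2.68 + 12.789 = 10.109

10.109


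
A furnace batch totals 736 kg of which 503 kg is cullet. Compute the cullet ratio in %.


Cullet ratio = (cullet mass / total batch mass) * 100
  Ratio = 503 / 736 * 100 = 68.34%

68.34%


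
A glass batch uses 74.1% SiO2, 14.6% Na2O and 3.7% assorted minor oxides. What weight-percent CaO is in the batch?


Pieces sum to 100%:
  CaO = 100 - (SiO2 + Na2O + others)
  CaO = 100 - (74.1 + 14.6 + 3.7) = 7.6%

7.6%


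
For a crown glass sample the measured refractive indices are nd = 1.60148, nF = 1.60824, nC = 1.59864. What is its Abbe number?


Abbe number formula: Vd = (nd - 1) / (nF - nC)
  nd - 1 = 1.60148 - 1 = 0.60148
  nF - nC = 1.60824 - 1.59864 = 0.0096
  Vd = 0.60148 / 0.0096 = 62.65

62.65


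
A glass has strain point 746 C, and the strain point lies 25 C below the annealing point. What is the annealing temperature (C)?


T_anneal = T_strain + gap:
  T_anneal = 746 + 25 = 771 C

771 C


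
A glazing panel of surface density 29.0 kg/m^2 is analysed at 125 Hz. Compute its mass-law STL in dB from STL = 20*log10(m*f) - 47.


Mass law: STL = 20 * log10(m * f) - 47
  m * f = 29.0 * 125 = 3625
  log10(3625) = 3.55931
  STL = 20 * 3.55931 - 47 = 71.1862 - 47 = 24.2 dB

24.2 dB


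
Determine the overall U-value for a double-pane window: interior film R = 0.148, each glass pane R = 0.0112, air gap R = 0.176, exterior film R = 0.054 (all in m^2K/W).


Total thermal resistance (series):
  R_total = R_in + R_glass + R_air + R_glass + R_out
  R_total = 0.148 + 0.0112 + 0.176 + 0.0112 + 0.054 = 0.4004 m^2K/W
U-value = 1 / R_total = 1 / 0.4004 = 2.498 W/m^2K

2.498 W/m^2K


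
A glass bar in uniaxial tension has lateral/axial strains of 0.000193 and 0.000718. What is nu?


Poisson's ratio: nu = lateral strain / axial strain
  nu = 0.000193 / 0.000718 = 0.2688

0.2688


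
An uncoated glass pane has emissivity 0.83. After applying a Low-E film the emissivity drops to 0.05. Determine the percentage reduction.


Percentage reduction = (1 - coated/uncoated) * 100
  Ratio = 0.05 / 0.83 = 0.0602
  Reduction = (1 - 0.0602) * 100 = 94.0%

94.0%


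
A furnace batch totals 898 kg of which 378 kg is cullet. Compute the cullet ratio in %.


Cullet ratio = (cullet mass / total batch mass) * 100
  Ratio = 378 / 898 * 100 = 42.09%

42.09%


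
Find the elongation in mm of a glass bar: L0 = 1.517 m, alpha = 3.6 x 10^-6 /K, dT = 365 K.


Thermal expansion formula: dL = alpha * L0 * dT
  dL = (3.6 x 10^-6) * 1.517 * 365 = 0.00199334 m
Convert to mm: 0.00199334 * 1000 = 1.9933 mm

1.9933 mm


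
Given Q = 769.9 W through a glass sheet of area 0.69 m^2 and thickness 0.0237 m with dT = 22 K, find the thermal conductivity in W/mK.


Fourier's law rearranged: k = Q * t / (A * dT)
  Numerator = 769.9 * 0.0237 = 18.24663
  Denominator = 0.69 * 22 = 15.18
  k = 18.24663 / 15.18 = 1.202 W/mK

1.202 W/mK


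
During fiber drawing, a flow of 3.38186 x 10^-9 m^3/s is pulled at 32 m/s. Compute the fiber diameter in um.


Cross-sectional area from continuity:
  A = Q / v = 3.38186 x 10^-9 / 32 = 1.056831 x 10^-10 m^2
Diameter from circular cross-section:
  d = sqrt(4A / pi) * 10^6 (m -> um)
  d = sqrt(4 * 1.056831 x 10^-10 / pi) * 10^6 = 11.6 um

11.6 um


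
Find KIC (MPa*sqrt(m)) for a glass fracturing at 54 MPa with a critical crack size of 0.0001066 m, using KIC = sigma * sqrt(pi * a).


Fracture toughness: KIC = sigma * sqrt(pi * a)
  pi * a = pi * 0.0001066 = 0.000334894
  sqrt(pi * a) = 0.0183
  KIC = 54 * 0.0183 = 0.988 MPa*sqrt(m)

0.988 MPa*sqrt(m)


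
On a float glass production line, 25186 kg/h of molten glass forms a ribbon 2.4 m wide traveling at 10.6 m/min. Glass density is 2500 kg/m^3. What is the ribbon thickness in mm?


Ribbon cross-section from mass balance:
  Volume rate = throughput / density = 25186 / 2500 = 10.0744 m^3/h
  thickness = volume rate / (speed * 60 * width), i.e.
  thickness = throughput / (60 * speed * width * density) * 1000
  thickness = 25186 / (60 * 10.6 * 2.4 * 2500) * 1000 = 6.6 mm

6.6 mm


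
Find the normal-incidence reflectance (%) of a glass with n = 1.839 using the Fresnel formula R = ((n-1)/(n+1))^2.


Fresnel reflectance at normal incidence:
  R = ((n - 1)/(n + 1))^2
  (n - 1)/(n + 1) = (1.839 - 1)/(1.839 + 1) = 0.295527
  R = 0.295527^2 = 0.0873362
  R(%) = 0.0873362 * 100 = 8.734%

8.734%


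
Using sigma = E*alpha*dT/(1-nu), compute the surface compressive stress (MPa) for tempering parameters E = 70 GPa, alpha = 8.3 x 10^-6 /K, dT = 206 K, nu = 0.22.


Tempering stress: sigma = E * alpha * dT / (1 - nu)
  E (MPa) = 70 * 1000 = 70000
  Numerator = 70000 * (8.3 x 10^-6) * 206 = 119.686
  Denominator = 1 - 0.22 = 0.78
  sigma = 119.686 / 0.78 = 153.4 MPa

153.4 MPa


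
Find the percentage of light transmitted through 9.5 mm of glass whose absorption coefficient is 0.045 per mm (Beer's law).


Beer-Lambert law: T = exp(-alpha * thickness)
  exponent = -0.045 * 9.5 = -0.4275
  T = exp(-0.4275) = 0.6521
  Percentage = 0.6521 * 100 = 65.21%

65.21%


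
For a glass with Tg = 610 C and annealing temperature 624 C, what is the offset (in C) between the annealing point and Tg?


Offset = T_anneal - Tg:
  offset = 624 - 610 = 14 C

14 C


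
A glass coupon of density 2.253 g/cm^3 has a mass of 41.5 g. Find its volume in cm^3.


Rearrange rho = m / V:
  V = m / rho
  V = 41.5 / 2.253 = 18.42 cm^3

18.42 cm^3


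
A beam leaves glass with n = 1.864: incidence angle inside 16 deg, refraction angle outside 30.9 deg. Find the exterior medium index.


Apply Snell's law: n1 * sin(theta1) = n2 * sin(theta2)
  n2 = n1 * sin(theta1) / sin(theta2)
  sin(16) = 0.275637
  sin(30.9) = 0.513541
  n2 = 1.864 * 0.275637 / 0.513541 = 1.0005

1.0005


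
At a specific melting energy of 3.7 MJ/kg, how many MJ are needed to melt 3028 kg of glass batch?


Total energy = mass * specific energy
  E = 3028 * 3.7 = 11203.6 MJ

11203.6 MJ


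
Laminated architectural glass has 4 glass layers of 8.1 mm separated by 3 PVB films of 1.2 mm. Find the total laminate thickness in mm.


Total thickness = glass contribution + PVB contribution
  Glass: 4 * 8.1 = 32.4 mm
  PVB: 3 * 1.2 = 3.6 mm
  Total = 32.4 + 3.6 = 36.0 mm

36.0 mm


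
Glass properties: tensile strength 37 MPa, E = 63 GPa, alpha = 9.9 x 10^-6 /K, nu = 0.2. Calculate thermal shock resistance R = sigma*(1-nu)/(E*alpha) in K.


Thermal shock resistance: R = sigma * (1 - nu) / (E * alpha)
  Numerator = 37 * (1 - 0.2) = 29.6
  Denominator = 63 * 1000 * (9.9 x 10^-6) = 0.6237
  R = 29.6 / 0.6237 = 47.5 K

47.5 K


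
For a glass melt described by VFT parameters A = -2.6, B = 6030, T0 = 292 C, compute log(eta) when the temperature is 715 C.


VFT equation: log(eta) = A + B / (T - T0)
  T - T0 = 715 - 292 = 423
  B / (T - T0) = 6030 / 423 = 14.255
  log(eta) = -2.6 + 14.255 = 11.655

11.655


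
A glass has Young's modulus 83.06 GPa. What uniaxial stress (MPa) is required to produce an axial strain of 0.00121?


Rearrange E = sigma / epsilon:
  sigma = E * epsilon
  E (MPa) = 83.06 * 1000 = 83060
  sigma = 83060 * 0.00121 = 100.5 MPa

100.5 MPa


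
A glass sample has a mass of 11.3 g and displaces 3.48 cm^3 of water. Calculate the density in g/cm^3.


Use the definition of density:
  rho = mass / volume
  rho = 11.3 / 3.48 = 3.247 g/cm^3

3.247 g/cm^3


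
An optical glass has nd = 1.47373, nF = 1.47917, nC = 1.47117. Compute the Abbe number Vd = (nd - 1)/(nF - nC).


Abbe number formula: Vd = (nd - 1) / (nF - nC)
  nd - 1 = 1.47373 - 1 = 0.47373
  nF - nC = 1.47917 - 1.47117 = 0.008
  Vd = 0.47373 / 0.008 = 59.22

59.22


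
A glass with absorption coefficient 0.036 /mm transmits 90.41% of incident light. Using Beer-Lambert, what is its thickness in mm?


Rearrange T = exp(-alpha * thickness):
  thickness = -ln(T) / alpha
  T = 90.41/100 = 0.9041
  ln(T) = -0.10082
  -ln(T) = 0.10082
  thickness = 0.10082 / 0.036 = 2.8 mm

2.8 mm


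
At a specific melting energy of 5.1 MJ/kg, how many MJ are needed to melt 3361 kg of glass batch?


Total energy = mass * specific energy
  E = 3361 * 5.1 = 17141.1 MJ

17141.1 MJ


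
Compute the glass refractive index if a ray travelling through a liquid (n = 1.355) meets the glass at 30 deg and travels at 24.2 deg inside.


Apply Snell's law: n1 * sin(theta1) = n2 * sin(theta2)
  n2 = n1 * sin(theta1) / sin(theta2)
  sin(30) = 0.5
  sin(24.2) = 0.409923
  n2 = 1.355 * 0.5 / 0.409923 = 1.6527

1.6527


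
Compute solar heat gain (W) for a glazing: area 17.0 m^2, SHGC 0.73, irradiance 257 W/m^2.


Solar heat gain: Q = Area * SHGC * Irradiance
  Q = 17.0 * 0.73 * 257 = 3189.4 W

3189.4 W


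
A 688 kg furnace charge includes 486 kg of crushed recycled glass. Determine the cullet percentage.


Cullet ratio = (cullet mass / total batch mass) * 100
  Ratio = 486 / 688 * 100 = 70.64%

70.64%


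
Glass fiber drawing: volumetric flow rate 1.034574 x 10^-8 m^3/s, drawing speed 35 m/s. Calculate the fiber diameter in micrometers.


Cross-sectional area from continuity:
  A = Q / v = 1.034574 x 10^-8 / 35 = 2.955926 x 10^-10 m^2
Diameter from circular cross-section:
  d = sqrt(4A / pi) * 10^6 (m -> um)
  d = sqrt(4 * 2.955926 x 10^-10 / pi) * 10^6 = 19.4 um

19.4 um


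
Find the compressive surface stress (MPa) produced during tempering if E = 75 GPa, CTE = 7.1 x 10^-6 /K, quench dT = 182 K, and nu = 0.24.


Tempering stress: sigma = E * alpha * dT / (1 - nu)
  E (MPa) = 75 * 1000 = 75000
  Numerator = 75000 * (7.1 x 10^-6) * 182 = 96.915
  Denominator = 1 - 0.24 = 0.76
  sigma = 96.915 / 0.76 = 127.5 MPa

127.5 MPa


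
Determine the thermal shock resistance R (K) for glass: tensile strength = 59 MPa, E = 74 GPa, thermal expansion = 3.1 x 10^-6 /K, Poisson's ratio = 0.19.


Thermal shock resistance: R = sigma * (1 - nu) / (E * alpha)
  Numerator = 59 * (1 - 0.19) = 47.79
  Denominator = 74 * 1000 * (3.1 x 10^-6) = 0.2294
  R = 47.79 / 0.2294 = 208.3 K

208.3 K


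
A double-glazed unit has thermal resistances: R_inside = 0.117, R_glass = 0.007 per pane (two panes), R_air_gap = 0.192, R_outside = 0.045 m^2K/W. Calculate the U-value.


Total thermal resistance (series):
  R_total = R_in + R_glass + R_air + R_glass + R_out
  R_total = 0.117 + 0.007 + 0.192 + 0.007 + 0.045 = 0.368 m^2K/W
U-value = 1 / R_total = 1 / 0.368 = 2.717 W/m^2K

2.717 W/m^2K


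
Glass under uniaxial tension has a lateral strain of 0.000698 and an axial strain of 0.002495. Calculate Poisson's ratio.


Poisson's ratio: nu = lateral strain / axial strain
  nu = 0.000698 / 0.002495 = 0.2798

0.2798


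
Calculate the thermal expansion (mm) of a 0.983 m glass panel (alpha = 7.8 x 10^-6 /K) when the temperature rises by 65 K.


Thermal expansion formula: dL = alpha * L0 * dT
  dL = (7.8 x 10^-6) * 0.983 * 65 = 0.00049838 m
Convert to mm: 0.00049838 * 1000 = 0.4984 mm

0.4984 mm


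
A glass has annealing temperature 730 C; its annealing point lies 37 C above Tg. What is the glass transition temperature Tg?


Rearrange T_anneal = Tg + offset for Tg:
  Tg = T_anneal - offset = 730 - 37 = 693 C

693 C


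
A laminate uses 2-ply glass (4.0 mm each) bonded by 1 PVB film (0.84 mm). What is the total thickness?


Total thickness = glass contribution + PVB contribution
  Glass: 2 * 4.0 = 8.0 mm
  PVB: 1 * 0.84 = 0.84 mm
  Total = 8.0 + 0.84 = 8.84 mm

8.84 mm


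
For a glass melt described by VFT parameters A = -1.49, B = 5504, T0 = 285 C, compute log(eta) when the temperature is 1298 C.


VFT equation: log(eta) = A + B / (T - T0)
  T - T0 = 1298 - 285 = 1013
  B / (T - T0) = 5504 / 1013 = 5.433
  log(eta) = -1.49 + 5.433 = 3.943

3.943


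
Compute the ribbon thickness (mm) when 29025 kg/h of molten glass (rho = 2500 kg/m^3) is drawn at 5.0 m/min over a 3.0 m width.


Ribbon cross-section from mass balance:
  Volume rate = throughput / density = 29025 / 2500 = 11.61 m^3/h
  thickness = volume rate / (speed * 60 * width), i.e.
  thickness = throughput / (60 * speed * width * density) * 1000
  thickness = 29025 / (60 * 5.0 * 3.0 * 2500) * 1000 = 12.9 mm

12.9 mm


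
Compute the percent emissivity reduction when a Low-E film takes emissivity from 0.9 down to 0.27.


Percentage reduction = (1 - coated/uncoated) * 100
  Ratio = 0.27 / 0.9 = 0.3
  Reduction = (1 - 0.3) * 100 = 70.0%

70.0%


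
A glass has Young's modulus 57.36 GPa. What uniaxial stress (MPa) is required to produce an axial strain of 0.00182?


Rearrange E = sigma / epsilon:
  sigma = E * epsilon
  E (MPa) = 57.36 * 1000 = 57360
  sigma = 57360 * 0.00182 = 104.4 MPa

104.4 MPa


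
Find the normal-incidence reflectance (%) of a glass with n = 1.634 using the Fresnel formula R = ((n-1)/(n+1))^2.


Fresnel reflectance at normal incidence:
  R = ((n - 1)/(n + 1))^2
  (n - 1)/(n + 1) = (1.634 - 1)/(1.634 + 1) = 0.240699
  R = 0.240699^2 = 0.057936
  R(%) = 0.057936 * 100 = 5.794%

5.794%


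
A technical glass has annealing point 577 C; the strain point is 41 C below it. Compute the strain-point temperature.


Strain point = annealing point - difference:
  T_strain = 577 - 41 = 536 C

536 C


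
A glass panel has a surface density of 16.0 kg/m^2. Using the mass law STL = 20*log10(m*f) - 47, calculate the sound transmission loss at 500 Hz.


Mass law: STL = 20 * log10(m * f) - 47
  m * f = 16.0 * 500 = 8000
  log10(8000) = 3.90309
  STL = 20 * 3.90309 - 47 = 78.0618 - 47 = 31.1 dB

31.1 dB


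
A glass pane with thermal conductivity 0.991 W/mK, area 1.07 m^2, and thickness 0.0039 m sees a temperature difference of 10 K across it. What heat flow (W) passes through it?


Fourier's law: Q = k * A * dT / t
  Q = 0.991 * 1.07 * 10 / 0.0039
  Q = 10.6037 / 0.0039 = 2718.9 W

2718.9 W


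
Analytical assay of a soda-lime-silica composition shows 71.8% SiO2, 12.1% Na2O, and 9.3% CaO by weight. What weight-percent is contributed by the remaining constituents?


Sum the three major oxides:
  SiO2 + Na2O + CaO = 71.8 + 12.1 + 9.3 = 93.2%
Subtract from 100%:
  Others = 100 - 93.2 = 6.8%

6.8%


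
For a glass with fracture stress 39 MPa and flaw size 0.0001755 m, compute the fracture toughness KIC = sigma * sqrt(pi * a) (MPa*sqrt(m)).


Fracture toughness: KIC = sigma * sqrt(pi * a)
  pi * a = pi * 0.0001755 = 0.00055135
  sqrt(pi * a) = 0.023481
  KIC = 39 * 0.023481 = 0.916 MPa*sqrt(m)

0.916 MPa*sqrt(m)


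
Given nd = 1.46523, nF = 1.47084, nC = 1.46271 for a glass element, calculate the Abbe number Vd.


Abbe number formula: Vd = (nd - 1) / (nF - nC)
  nd - 1 = 1.46523 - 1 = 0.46523
  nF - nC = 1.47084 - 1.46271 = 0.00813
  Vd = 0.46523 / 0.00813 = 57.22

57.22


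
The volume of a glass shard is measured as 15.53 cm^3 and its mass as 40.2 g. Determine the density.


Use the definition of density:
  rho = mass / volume
  rho = 40.2 / 15.53 = 2.589 g/cm^3

2.589 g/cm^3


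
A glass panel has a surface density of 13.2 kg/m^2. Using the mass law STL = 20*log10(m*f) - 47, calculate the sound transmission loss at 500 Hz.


Mass law: STL = 20 * log10(m * f) - 47
  m * f = 13.2 * 500 = 6600
  log10(6600) = 3.81954
  STL = 20 * 3.81954 - 47 = 76.3908 - 47 = 29.4 dB

29.4 dB


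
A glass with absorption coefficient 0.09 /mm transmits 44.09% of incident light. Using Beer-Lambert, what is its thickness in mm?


Rearrange T = exp(-alpha * thickness):
  thickness = -ln(T) / alpha
  T = 44.09/100 = 0.4409
  ln(T) = -0.81894
  -ln(T) = 0.81894
  thickness = 0.81894 / 0.09 = 9.1 mm

9.1 mm


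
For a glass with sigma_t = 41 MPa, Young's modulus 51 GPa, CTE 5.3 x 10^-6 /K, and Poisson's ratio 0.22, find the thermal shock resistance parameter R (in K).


Thermal shock resistance: R = sigma * (1 - nu) / (E * alpha)
  Numerator = 41 * (1 - 0.22) = 31.98
  Denominator = 51 * 1000 * (5.3 x 10^-6) = 0.2703
  R = 31.98 / 0.2703 = 118.3 K

118.3 K


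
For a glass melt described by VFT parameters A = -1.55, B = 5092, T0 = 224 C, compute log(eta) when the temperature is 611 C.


VFT equation: log(eta) = A + B / (T - T0)
  T - T0 = 611 - 224 = 387
  B / (T - T0) = 5092 / 387 = 13.158
  log(eta) = -1.55 + 13.158 = 11.608

11.608


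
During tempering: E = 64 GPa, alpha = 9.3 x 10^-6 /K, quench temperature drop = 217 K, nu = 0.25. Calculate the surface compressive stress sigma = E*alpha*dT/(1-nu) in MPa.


Tempering stress: sigma = E * alpha * dT / (1 - nu)
  E (MPa) = 64 * 1000 = 64000
  Numerator = 64000 * (9.3 x 10^-6) * 217 = 129.1584
  Denominator = 1 - 0.25 = 0.75
  sigma = 129.1584 / 0.75 = 172.2 MPa

172.2 MPa


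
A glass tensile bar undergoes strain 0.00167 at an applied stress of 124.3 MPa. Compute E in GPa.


Young's modulus: E = stress / strain
  E = 124.3 MPa / 0.00167 = 74431.14 MPa
Convert to GPa: 74431.14 / 1000 = 74.43 GPa

74.43 GPa


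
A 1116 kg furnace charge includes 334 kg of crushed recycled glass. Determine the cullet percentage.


Cullet ratio = (cullet mass / total batch mass) * 100
  Ratio = 334 / 1116 * 100 = 29.93%

29.93%


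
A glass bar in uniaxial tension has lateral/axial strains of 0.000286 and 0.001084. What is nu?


Poisson's ratio: nu = lateral strain / axial strain
  nu = 0.000286 / 0.001084 = 0.2638

0.2638


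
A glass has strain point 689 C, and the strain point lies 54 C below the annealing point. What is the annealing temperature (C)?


T_anneal = T_strain + gap:
  T_anneal = 689 + 54 = 743 C

743 C


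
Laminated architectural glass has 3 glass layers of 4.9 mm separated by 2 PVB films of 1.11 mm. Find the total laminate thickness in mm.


Total thickness = glass contribution + PVB contribution
  Glass: 3 * 4.9 = 14.7 mm
  PVB: 2 * 1.11 = 2.22 mm
  Total = 14.7 + 2.22 = 16.92 mm

16.92 mm


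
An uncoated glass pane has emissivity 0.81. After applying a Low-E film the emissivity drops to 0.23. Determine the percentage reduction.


Percentage reduction = (1 - coated/uncoated) * 100
  Ratio = 0.23 / 0.81 = 0.284
  Reduction = (1 - 0.284) * 100 = 71.6%

71.6%


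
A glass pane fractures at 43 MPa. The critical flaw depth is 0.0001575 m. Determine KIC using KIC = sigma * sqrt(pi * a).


Fracture toughness: KIC = sigma * sqrt(pi * a)
  pi * a = pi * 0.0001575 = 0.000494801
  sqrt(pi * a) = 0.022244
  KIC = 43 * 0.022244 = 0.956 MPa*sqrt(m)

0.956 MPa*sqrt(m)
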